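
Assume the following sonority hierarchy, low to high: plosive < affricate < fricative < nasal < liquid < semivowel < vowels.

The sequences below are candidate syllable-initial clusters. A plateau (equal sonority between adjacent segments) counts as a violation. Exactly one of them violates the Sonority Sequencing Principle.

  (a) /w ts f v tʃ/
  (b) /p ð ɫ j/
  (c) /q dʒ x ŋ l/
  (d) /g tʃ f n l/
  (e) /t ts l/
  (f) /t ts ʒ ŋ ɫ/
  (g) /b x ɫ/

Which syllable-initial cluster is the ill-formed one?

a

(a) 6-2-3-3-2 → violates
(b) 1-3-5-6 → obeys
(c) 1-2-3-4-5 → obeys
(d) 1-2-3-4-5 → obeys
(e) 1-2-5 → obeys
(f) 1-2-3-4-5 → obeys
(g) 1-3-5 → obeys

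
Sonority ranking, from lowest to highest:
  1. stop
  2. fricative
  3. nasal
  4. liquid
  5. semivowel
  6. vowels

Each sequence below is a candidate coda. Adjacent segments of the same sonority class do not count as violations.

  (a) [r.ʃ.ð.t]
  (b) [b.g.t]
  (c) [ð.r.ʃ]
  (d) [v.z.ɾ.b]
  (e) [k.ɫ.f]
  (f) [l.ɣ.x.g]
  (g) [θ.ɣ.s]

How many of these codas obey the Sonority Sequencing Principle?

(a) sonority 4-2-2-1: well-formed.
(b) sonority 1-1-1: well-formed.
(c) sonority 2-4-2: ill-formed.
(d) sonority 2-2-4-1: ill-formed.
(e) sonority 1-4-2: ill-formed.
(f) sonority 4-2-2-1: well-formed.
(g) sonority 2-2-2: well-formed.

4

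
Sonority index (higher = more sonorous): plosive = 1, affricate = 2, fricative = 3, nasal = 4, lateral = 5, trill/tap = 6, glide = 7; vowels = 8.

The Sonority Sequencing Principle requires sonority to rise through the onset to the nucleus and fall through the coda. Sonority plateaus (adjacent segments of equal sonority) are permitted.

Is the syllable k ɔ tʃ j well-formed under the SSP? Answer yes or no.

no

Onset: /k/ is a plosive (sonority 1); then the nucleus /ɔ/ (sonority 8).
Onset profile 1-8 — rises to the nucleus.
Coda: /tʃ/ is an affricate (sonority 2), /j/ is a glide (sonority 7).
Coda profile 8-2-7 — does not fall throughout.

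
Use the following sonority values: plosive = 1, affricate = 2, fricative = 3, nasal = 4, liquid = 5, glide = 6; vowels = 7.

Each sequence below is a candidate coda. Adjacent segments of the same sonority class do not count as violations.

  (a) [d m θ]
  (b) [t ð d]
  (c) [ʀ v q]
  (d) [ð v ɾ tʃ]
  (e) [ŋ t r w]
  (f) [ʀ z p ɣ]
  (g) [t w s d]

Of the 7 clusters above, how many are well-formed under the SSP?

(a) sonority 1-4-3: ill-formed.
(b) sonority 1-3-1: ill-formed.
(c) sonority 5-3-1: well-formed.
(d) sonority 3-3-5-2: ill-formed.
(e) sonority 4-1-5-6: ill-formed.
(f) sonority 5-3-1-3: ill-formed.
(g) sonority 1-6-3-1: ill-formed.

1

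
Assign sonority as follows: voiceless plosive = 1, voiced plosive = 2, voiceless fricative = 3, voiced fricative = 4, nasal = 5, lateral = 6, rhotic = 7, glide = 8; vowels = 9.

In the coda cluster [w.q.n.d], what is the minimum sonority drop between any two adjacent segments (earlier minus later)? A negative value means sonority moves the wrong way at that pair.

-4

/w/ is a glide (sonority 8).
/q/ is a voiceless plosive (sonority 1).
/n/ is a nasal (sonority 5).
/d/ is a voiced plosive (sonority 2).
/w/→/q/: change +7.
/q/→/n/: change -4.
/n/→/d/: change +3.
Minimum = -4.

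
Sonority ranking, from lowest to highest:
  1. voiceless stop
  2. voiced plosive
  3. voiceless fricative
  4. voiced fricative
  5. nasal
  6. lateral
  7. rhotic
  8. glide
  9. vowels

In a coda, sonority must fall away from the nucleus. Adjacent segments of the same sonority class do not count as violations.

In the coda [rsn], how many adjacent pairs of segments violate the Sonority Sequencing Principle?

/r/ — rhotic, sonority 7.
/s/ — voiceless fricative, sonority 3.
/n/ — nasal, sonority 5.
/r/→/s/: 7→3 (falls) — ok.
/s/→/n/: 3→5 (does not fall) — violation.

1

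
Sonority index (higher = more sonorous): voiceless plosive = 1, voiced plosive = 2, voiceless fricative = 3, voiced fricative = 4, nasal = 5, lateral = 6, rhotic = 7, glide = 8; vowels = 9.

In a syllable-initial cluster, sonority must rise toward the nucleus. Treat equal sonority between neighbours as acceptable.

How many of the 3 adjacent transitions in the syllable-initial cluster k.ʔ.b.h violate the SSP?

/k/ — voiceless plosive, sonority 1.
/ʔ/ — voiceless plosive, sonority 1.
/b/ — voiced plosive, sonority 2.
/h/ — voiceless fricative, sonority 3.
/k/→/ʔ/: 1→1 (plateau, allowed) — ok.
/ʔ/→/b/: 1→2 (rises) — ok.
/b/→/h/: 2→3 (rises) — ok.

0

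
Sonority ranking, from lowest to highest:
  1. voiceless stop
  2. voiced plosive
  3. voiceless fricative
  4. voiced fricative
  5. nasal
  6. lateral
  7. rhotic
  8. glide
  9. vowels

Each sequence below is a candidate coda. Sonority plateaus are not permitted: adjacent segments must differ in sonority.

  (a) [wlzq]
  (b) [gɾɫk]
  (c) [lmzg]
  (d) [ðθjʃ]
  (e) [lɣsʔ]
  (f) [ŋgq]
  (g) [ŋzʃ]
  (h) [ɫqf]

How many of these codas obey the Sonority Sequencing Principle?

5

(a) sonority 8-6-4-1: well-formed.
(b) sonority 2-7-6-1: ill-formed.
(c) sonority 6-5-4-2: well-formed.
(d) sonority 4-3-8-3: ill-formed.
(e) sonority 6-4-3-1: well-formed.
(f) sonority 5-2-1: well-formed.
(g) sonority 5-4-3: well-formed.
(h) sonority 6-1-3: ill-formed.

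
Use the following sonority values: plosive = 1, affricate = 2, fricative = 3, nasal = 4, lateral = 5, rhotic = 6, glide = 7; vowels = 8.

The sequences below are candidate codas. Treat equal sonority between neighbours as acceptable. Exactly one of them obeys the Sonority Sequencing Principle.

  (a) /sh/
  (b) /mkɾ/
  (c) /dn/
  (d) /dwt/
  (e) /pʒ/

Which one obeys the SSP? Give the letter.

a

(a) sonority 3-3: well-formed.
(b) sonority 4-1-6: ill-formed.
(c) sonority 1-4: ill-formed.
(d) sonority 1-7-1: ill-formed.
(e) sonority 1-3: ill-formed.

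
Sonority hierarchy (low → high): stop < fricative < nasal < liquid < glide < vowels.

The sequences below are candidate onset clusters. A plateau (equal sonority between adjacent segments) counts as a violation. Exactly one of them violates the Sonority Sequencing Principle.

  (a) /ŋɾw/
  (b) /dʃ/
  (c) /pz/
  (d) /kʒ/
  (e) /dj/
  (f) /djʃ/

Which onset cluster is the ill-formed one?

f

(a) sonority 3-4-5: well-formed.
(b) sonority 1-2: well-formed.
(c) sonority 1-2: well-formed.
(d) sonority 1-2: well-formed.
(e) sonority 1-5: well-formed.
(f) sonority 1-5-2: ill-formed.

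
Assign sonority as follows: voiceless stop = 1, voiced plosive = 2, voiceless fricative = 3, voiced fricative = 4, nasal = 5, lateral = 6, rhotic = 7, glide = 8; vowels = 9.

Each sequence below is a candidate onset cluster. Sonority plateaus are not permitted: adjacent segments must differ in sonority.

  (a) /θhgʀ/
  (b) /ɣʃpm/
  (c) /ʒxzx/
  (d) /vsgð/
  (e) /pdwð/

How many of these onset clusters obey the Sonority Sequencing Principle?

(a) /θhgʀ/: profile 3-3-2-7 — violates.
(b) /ɣʃpm/: profile 4-3-1-5 — violates.
(c) /ʒxzx/: profile 4-3-4-3 — violates.
(d) /vsgð/: profile 4-3-2-4 — violates.
(e) /pdwð/: profile 1-2-8-4 — violates.

0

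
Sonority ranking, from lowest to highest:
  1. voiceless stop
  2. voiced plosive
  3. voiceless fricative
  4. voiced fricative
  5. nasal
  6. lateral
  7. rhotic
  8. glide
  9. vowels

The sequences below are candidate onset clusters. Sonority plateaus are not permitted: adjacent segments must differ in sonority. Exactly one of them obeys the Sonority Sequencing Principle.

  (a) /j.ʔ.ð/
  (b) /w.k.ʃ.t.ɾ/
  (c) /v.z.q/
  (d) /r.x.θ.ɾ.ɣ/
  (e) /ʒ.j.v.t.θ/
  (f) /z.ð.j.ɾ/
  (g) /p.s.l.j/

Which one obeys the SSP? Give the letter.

(a) /j.ʔ.ð/: profile 8-1-4 — violates.
(b) /w.k.ʃ.t.ɾ/: profile 8-1-3-1-7 — violates.
(c) /v.z.q/: profile 4-4-1 — violates.
(d) /r.x.θ.ɾ.ɣ/: profile 7-3-3-7-4 — violates.
(e) /ʒ.j.v.t.θ/: profile 4-8-4-1-3 — violates.
(f) /z.ð.j.ɾ/: profile 4-4-8-7 — violates.
(g) /p.s.l.j/: profile 1-3-6-8 — obeys.

g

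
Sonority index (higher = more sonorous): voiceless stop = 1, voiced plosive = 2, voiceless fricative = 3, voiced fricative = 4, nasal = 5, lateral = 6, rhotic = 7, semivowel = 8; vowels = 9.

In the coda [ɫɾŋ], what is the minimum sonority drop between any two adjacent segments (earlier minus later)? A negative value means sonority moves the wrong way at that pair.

/ɫ/ — lateral, sonority 6.
/ɾ/ — rhotic, sonority 7.
/ŋ/ — nasal, sonority 5.
/ɫ/→/ɾ/: change -1.
/ɾ/→/ŋ/: change +2.
Minimum = -1.

-1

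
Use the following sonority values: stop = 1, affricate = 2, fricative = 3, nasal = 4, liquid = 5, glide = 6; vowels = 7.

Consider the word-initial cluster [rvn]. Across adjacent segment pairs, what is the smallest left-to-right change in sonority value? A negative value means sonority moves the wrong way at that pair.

/r/: liquid = 5.
/v/: fricative = 3.
/n/: nasal = 4.
/r/→/v/: change -2.
/v/→/n/: change +1.
Minimum = -2.

-2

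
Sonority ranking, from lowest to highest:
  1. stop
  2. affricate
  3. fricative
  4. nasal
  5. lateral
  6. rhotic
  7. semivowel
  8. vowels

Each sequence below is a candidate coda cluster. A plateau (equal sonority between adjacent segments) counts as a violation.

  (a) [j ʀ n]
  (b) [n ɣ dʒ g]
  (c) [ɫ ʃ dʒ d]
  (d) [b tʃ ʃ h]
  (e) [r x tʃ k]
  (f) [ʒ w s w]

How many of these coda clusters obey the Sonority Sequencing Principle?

4

(a) [j ʀ n]: profile 7-6-4 — obeys.
(b) [n ɣ dʒ g]: profile 4-3-2-1 — obeys.
(c) [ɫ ʃ dʒ d]: profile 5-3-2-1 — obeys.
(d) [b tʃ ʃ h]: profile 1-2-3-3 — violates.
(e) [r x tʃ k]: profile 6-3-2-1 — obeys.
(f) [ʒ w s w]: profile 3-7-3-7 — violates.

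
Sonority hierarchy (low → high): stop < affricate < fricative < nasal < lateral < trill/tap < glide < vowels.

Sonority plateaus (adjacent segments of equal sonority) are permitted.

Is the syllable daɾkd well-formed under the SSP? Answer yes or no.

Onset: /d/ is a stop (sonority 1); then the nucleus /a/ (sonority 8).
Onset profile 1-8 — rises to the nucleus.
Coda: /ɾ/ is a trill/tap (sonority 6), /k/ is a stop (sonority 1), /d/ is a stop (sonority 1).
Coda profile 8-6-1-1 — falls from the nucleus.

yes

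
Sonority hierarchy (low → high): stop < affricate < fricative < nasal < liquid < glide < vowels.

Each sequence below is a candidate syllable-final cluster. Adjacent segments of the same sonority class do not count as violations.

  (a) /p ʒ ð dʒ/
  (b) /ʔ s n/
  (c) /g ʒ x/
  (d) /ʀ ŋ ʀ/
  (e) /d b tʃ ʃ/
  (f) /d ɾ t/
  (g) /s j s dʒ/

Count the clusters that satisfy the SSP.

0

(a) /p ʒ ð dʒ/: profile 1-3-3-2 — violates.
(b) /ʔ s n/: profile 1-3-4 — violates.
(c) /g ʒ x/: profile 1-3-3 — violates.
(d) /ʀ ŋ ʀ/: profile 5-4-5 — violates.
(e) /d b tʃ ʃ/: profile 1-1-2-3 — violates.
(f) /d ɾ t/: profile 1-5-1 — violates.
(g) /s j s dʒ/: profile 3-6-3-2 — violates.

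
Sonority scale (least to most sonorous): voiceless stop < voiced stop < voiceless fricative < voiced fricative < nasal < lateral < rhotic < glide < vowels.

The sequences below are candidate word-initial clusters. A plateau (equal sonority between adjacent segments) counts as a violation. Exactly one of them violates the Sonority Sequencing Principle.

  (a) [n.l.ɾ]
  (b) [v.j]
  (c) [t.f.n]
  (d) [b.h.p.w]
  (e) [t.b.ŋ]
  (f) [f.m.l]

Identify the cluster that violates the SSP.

d

(a) sonority 5-6-7: well-formed.
(b) sonority 4-8: well-formed.
(c) sonority 1-3-5: well-formed.
(d) sonority 2-3-1-8: ill-formed.
(e) sonority 1-2-5: well-formed.
(f) sonority 3-5-6: well-formed.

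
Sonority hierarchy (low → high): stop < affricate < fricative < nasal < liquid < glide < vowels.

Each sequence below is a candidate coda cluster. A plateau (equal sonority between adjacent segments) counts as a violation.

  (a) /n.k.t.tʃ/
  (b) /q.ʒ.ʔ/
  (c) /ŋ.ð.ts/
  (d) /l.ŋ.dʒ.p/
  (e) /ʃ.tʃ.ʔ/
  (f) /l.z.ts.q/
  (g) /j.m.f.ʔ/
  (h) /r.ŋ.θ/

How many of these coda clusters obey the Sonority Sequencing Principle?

(a) 4-1-1-2 → violates
(b) 1-3-1 → violates
(c) 4-3-2 → obeys
(d) 5-4-2-1 → obeys
(e) 3-2-1 → obeys
(f) 5-3-2-1 → obeys
(g) 6-4-3-1 → obeys
(h) 5-4-3 → obeys

6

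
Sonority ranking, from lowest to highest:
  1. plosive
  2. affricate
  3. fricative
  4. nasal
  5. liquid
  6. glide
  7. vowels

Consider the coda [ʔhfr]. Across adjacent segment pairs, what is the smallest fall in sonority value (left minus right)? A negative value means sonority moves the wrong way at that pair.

-2

/ʔ/ — plosive, sonority 1.
/h/ — fricative, sonority 3.
/f/ — fricative, sonority 3.
/r/ — liquid, sonority 5.
/ʔ/→/h/: change -2.
/h/→/f/: change +0.
/f/→/r/: change -2.
Minimum = -2.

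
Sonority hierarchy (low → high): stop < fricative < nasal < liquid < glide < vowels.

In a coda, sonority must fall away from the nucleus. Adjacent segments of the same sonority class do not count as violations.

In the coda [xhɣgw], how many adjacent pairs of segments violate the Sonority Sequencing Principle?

/x/ is a fricative (sonority 2).
/h/ is a fricative (sonority 2).
/ɣ/ is a fricative (sonority 2).
/g/ is a stop (sonority 1).
/w/ is a glide (sonority 5).
/x/→/h/: 2→2 (plateau, allowed) — ok.
/h/→/ɣ/: 2→2 (plateau, allowed) — ok.
/ɣ/→/g/: 2→1 (falls) — ok.
/g/→/w/: 1→5 (does not fall) — violation.

1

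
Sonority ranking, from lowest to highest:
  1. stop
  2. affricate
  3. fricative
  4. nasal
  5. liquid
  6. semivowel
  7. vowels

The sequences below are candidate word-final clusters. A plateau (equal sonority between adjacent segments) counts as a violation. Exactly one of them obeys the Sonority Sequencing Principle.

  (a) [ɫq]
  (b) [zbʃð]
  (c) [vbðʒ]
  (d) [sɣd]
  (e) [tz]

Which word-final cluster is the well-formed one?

a

(a) sonority 5-1: well-formed.
(b) sonority 3-1-3-3: ill-formed.
(c) sonority 3-1-3-3: ill-formed.
(d) sonority 3-3-1: ill-formed.
(e) sonority 1-3: ill-formed.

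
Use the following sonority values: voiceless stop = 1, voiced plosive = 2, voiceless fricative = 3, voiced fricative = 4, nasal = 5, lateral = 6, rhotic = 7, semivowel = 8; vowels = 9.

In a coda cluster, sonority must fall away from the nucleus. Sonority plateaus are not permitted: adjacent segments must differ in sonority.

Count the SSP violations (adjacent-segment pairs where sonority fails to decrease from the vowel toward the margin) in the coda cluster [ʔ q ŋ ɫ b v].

/ʔ/ — voiceless stop, sonority 1.
/q/ — voiceless stop, sonority 1.
/ŋ/ — nasal, sonority 5.
/ɫ/ — lateral, sonority 6.
/b/ — voiced plosive, sonority 2.
/v/ — voiced fricative, sonority 4.
/ʔ/→/q/: 1→1 (plateau) — violation.
/q/→/ŋ/: 1→5 (does not fall) — violation.
/ŋ/→/ɫ/: 5→6 (does not fall) — violation.
/ɫ/→/b/: 6→2 (falls) — ok.
/b/→/v/: 2→4 (does not fall) — violation.

4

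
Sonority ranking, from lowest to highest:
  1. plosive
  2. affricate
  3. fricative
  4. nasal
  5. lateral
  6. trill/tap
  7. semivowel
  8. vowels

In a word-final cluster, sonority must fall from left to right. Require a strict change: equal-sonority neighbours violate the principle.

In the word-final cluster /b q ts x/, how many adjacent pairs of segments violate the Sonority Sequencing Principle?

/b/ — plosive, sonority 1.
/q/ — plosive, sonority 1.
/ts/ — affricate, sonority 2.
/x/ — fricative, sonority 3.
/b/→/q/: 1→1 (plateau) — violation.
/q/→/ts/: 1→2 (does not fall) — violation.
/ts/→/x/: 2→3 (does not fall) — violation.

3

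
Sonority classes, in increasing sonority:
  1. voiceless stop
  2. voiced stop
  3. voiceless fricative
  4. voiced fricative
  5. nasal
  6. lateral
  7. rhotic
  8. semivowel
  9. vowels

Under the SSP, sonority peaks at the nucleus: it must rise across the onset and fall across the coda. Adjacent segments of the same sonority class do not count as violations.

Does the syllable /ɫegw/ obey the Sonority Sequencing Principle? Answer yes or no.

no

Onset: /ɫ/ is a lateral (sonority 6); then the nucleus /e/ (sonority 9).
Onset profile 6-9 — rises to the nucleus.
Coda: /g/ is a voiced stop (sonority 2), /w/ is a semivowel (sonority 8).
Coda profile 9-2-8 — does not fall throughout.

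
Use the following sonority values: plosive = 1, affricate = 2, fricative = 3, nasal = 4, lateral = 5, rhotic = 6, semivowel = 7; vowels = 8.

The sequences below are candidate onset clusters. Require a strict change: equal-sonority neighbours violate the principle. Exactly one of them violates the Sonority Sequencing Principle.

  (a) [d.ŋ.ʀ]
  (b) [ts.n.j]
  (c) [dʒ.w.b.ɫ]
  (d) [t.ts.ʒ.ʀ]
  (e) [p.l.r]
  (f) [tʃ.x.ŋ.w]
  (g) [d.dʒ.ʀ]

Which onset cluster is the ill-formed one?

c

(a) 1-4-6 → obeys
(b) 2-4-7 → obeys
(c) 2-7-1-5 → violates
(d) 1-2-3-6 → obeys
(e) 1-5-6 → obeys
(f) 2-3-4-7 → obeys
(g) 1-2-6 → obeys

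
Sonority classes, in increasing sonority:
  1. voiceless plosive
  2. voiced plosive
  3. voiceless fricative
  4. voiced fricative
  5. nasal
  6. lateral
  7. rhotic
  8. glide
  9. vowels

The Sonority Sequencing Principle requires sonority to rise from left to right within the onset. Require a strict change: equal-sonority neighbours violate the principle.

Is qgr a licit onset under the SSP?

yes

/q/ — voiceless plosive, sonority 1.
/g/ — voiced plosive, sonority 2.
/r/ — rhotic, sonority 7.
The profile 1-2-7 strictly rises, so the onset satisfies the SSP.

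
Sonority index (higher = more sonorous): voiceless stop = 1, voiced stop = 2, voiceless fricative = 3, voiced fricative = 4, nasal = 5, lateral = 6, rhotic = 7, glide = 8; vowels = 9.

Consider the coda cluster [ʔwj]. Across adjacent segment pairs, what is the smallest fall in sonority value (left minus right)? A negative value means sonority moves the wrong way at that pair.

-7

/ʔ/ — voiceless stop, sonority 1.
/w/ — glide, sonority 8.
/j/ — glide, sonority 8.
/ʔ/→/w/: change -7.
/w/→/j/: change +0.
Minimum = -7.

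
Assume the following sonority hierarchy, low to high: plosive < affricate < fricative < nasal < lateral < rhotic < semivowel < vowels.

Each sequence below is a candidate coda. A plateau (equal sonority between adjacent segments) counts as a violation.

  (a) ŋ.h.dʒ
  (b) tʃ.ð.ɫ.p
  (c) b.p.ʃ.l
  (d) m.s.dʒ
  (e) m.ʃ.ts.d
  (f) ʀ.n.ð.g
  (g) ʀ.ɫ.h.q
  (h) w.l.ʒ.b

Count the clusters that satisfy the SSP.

(a) 4-3-2 → obeys
(b) 2-3-5-1 → violates
(c) 1-1-3-5 → violates
(d) 4-3-2 → obeys
(e) 4-3-2-1 → obeys
(f) 6-4-3-1 → obeys
(g) 6-5-3-1 → obeys
(h) 7-5-3-1 → obeys

6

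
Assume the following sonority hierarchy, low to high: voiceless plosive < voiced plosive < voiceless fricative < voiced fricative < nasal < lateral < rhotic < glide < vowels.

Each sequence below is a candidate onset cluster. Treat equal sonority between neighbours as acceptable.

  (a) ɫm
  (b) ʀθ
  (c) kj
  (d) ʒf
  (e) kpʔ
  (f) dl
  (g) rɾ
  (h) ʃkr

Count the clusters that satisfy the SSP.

(a) sonority 6-5: ill-formed.
(b) sonority 7-3: ill-formed.
(c) sonority 1-8: well-formed.
(d) sonority 4-3: ill-formed.
(e) sonority 1-1-1: well-formed.
(f) sonority 2-6: well-formed.
(g) sonority 7-7: well-formed.
(h) sonority 3-1-7: ill-formed.

4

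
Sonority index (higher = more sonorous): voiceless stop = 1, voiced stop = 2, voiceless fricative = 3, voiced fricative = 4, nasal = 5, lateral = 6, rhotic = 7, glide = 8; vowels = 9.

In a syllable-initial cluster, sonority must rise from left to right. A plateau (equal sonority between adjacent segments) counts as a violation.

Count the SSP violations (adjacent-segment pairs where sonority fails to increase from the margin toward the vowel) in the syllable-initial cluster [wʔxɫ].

/w/ is a glide (sonority 8).
/ʔ/ is a voiceless stop (sonority 1).
/x/ is a voiceless fricative (sonority 3).
/ɫ/ is a lateral (sonority 6).
/w/→/ʔ/: 8→1 (does not rise) — violation.
/ʔ/→/x/: 1→3 (rises) — ok.
/x/→/ɫ/: 3→6 (rises) — ok.

1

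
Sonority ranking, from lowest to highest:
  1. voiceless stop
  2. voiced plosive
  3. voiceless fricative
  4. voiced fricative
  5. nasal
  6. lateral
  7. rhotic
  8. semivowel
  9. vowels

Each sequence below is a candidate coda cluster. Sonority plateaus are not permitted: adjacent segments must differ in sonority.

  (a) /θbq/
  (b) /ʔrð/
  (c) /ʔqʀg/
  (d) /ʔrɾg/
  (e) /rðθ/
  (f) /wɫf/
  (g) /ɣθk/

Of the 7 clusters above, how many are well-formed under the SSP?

4

(a) sonority 3-2-1: well-formed.
(b) sonority 1-7-4: ill-formed.
(c) sonority 1-1-7-2: ill-formed.
(d) sonority 1-7-7-2: ill-formed.
(e) sonority 7-4-3: well-formed.
(f) sonority 8-6-3: well-formed.
(g) sonority 4-3-1: well-formed.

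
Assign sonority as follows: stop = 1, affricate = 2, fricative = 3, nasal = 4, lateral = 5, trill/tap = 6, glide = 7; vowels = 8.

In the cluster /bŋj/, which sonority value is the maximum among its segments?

7

/b/ — stop, sonority 1.
/ŋ/ — nasal, sonority 4.
/j/ — glide, sonority 7.
The maximum is 7.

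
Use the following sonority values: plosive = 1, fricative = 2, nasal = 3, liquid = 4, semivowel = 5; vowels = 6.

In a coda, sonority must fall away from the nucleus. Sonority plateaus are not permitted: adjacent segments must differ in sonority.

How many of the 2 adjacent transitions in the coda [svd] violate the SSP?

1

/s/ is a fricative (sonority 2).
/v/ is a fricative (sonority 2).
/d/ is a plosive (sonority 1).
/s/→/v/: 2→2 (plateau) — violation.
/v/→/d/: 2→1 (falls) — ok.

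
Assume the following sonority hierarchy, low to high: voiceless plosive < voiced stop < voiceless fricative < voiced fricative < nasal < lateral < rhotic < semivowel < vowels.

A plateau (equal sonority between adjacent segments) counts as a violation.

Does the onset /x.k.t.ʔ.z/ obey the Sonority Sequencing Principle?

no

/x/ is a voiceless fricative (sonority 3).
/k/ is a voiceless plosive (sonority 1).
/t/ is a voiceless plosive (sonority 1).
/ʔ/ is a voiceless plosive (sonority 1).
/z/ is a voiced fricative (sonority 4).
The profile is 3-1-1-1-4. Between /x/ (3) and /k/ (1) sonority does not rise, so the cluster violates the SSP.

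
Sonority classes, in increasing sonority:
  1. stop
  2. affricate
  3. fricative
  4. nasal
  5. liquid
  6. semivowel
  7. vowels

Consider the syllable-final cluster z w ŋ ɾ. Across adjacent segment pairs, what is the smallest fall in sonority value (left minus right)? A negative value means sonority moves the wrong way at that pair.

-3

/z/ — fricative, sonority 3.
/w/ — semivowel, sonority 6.
/ŋ/ — nasal, sonority 4.
/ɾ/ — liquid, sonority 5.
/z/→/w/: change -3.
/w/→/ŋ/: change +2.
/ŋ/→/ɾ/: change -1.
Minimum = -3.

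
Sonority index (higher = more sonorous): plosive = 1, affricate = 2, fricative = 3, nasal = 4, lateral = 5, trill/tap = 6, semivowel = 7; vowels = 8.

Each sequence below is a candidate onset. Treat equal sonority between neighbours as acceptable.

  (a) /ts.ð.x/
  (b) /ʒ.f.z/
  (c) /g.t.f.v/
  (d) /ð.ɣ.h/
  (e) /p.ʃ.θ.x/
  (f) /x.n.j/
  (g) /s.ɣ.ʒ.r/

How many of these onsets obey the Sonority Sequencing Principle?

(a) sonority 2-3-3: well-formed.
(b) sonority 3-3-3: well-formed.
(c) sonority 1-1-3-3: well-formed.
(d) sonority 3-3-3: well-formed.
(e) sonority 1-3-3-3: well-formed.
(f) sonority 3-4-7: well-formed.
(g) sonority 3-3-3-6: well-formed.

7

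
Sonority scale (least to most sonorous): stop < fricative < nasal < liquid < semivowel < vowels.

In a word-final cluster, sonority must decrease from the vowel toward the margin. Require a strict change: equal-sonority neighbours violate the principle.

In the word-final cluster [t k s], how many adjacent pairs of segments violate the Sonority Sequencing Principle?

/t/ — stop, sonority 1.
/k/ — stop, sonority 1.
/s/ — fricative, sonority 2.
/t/→/k/: 1→1 (plateau) — violation.
/k/→/s/: 1→2 (does not fall) — violation.

2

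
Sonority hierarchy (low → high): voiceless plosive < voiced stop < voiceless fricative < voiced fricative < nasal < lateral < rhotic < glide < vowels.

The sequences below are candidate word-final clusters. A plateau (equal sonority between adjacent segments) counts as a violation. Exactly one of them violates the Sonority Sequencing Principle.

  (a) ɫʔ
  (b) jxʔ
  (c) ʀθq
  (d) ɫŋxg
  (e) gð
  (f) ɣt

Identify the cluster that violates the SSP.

(a) sonority 6-1: well-formed.
(b) sonority 8-3-1: well-formed.
(c) sonority 7-3-1: well-formed.
(d) sonority 6-5-3-2: well-formed.
(e) sonority 2-4: ill-formed.
(f) sonority 4-1: well-formed.

e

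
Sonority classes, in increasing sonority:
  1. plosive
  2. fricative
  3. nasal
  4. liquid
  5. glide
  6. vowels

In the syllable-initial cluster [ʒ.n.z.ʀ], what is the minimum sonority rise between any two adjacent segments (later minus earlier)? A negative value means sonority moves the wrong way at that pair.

/ʒ/: fricative = 2.
/n/: nasal = 3.
/z/: fricative = 2.
/ʀ/: liquid = 4.
/ʒ/→/n/: change +1.
/n/→/z/: change -1.
/z/→/ʀ/: change +2.
Minimum = -1.

-1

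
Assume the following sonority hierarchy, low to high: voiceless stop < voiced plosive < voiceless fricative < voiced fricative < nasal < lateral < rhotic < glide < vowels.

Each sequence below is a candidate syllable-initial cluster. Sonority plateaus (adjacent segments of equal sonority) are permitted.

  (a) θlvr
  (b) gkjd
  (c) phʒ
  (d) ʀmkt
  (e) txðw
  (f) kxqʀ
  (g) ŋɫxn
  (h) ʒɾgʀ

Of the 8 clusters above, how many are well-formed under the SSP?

2

(a) sonority 3-6-4-7: ill-formed.
(b) sonority 2-1-8-2: ill-formed.
(c) sonority 1-3-4: well-formed.
(d) sonority 7-5-1-1: ill-formed.
(e) sonority 1-3-4-8: well-formed.
(f) sonority 1-3-1-7: ill-formed.
(g) sonority 5-6-3-5: ill-formed.
(h) sonority 4-7-2-7: ill-formed.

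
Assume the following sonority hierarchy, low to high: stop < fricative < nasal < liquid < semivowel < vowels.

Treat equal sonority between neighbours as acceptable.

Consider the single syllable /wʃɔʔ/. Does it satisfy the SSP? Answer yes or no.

Onset: /w/ is a semivowel (sonority 5), /ʃ/ is a fricative (sonority 2); then the nucleus /ɔ/ (sonority 6).
Onset profile 5-2-6 — does not rise throughout.
Coda: /ʔ/ is a stop (sonority 1).
Coda profile 6-1 — falls from the nucleus.

no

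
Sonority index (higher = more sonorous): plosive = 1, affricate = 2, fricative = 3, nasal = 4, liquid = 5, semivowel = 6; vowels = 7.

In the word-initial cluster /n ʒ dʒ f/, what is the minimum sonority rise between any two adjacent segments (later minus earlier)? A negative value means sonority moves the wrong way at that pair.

-1

/n/: nasal = 4.
/ʒ/: fricative = 3.
/dʒ/: affricate = 2.
/f/: fricative = 3.
/n/→/ʒ/: change -1.
/ʒ/→/dʒ/: change -1.
/dʒ/→/f/: change +1.
Minimum = -1.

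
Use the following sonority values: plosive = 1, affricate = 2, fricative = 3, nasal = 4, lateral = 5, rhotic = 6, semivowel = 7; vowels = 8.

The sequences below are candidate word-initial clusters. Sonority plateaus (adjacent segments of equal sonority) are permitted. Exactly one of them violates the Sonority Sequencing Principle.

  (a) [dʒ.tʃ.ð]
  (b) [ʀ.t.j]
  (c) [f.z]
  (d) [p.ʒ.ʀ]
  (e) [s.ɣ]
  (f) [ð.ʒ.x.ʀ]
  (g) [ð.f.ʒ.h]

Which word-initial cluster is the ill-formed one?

(a) [dʒ.tʃ.ð]: profile 2-2-3 — obeys.
(b) [ʀ.t.j]: profile 6-1-7 — violates.
(c) [f.z]: profile 3-3 — obeys.
(d) [p.ʒ.ʀ]: profile 1-3-6 — obeys.
(e) [s.ɣ]: profile 3-3 — obeys.
(f) [ð.ʒ.x.ʀ]: profile 3-3-3-6 — obeys.
(g) [ð.f.ʒ.h]: profile 3-3-3-3 — obeys.

b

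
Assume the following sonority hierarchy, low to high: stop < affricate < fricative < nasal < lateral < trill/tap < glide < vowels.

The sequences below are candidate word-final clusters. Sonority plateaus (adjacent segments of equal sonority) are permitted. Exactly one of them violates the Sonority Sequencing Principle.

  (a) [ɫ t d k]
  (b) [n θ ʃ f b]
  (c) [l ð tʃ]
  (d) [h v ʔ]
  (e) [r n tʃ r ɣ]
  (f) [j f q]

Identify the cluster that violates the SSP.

e

(a) [ɫ t d k]: profile 5-1-1-1 — obeys.
(b) [n θ ʃ f b]: profile 4-3-3-3-1 — obeys.
(c) [l ð tʃ]: profile 5-3-2 — obeys.
(d) [h v ʔ]: profile 3-3-1 — obeys.
(e) [r n tʃ r ɣ]: profile 6-4-2-6-3 — violates.
(f) [j f q]: profile 7-3-1 — obeys.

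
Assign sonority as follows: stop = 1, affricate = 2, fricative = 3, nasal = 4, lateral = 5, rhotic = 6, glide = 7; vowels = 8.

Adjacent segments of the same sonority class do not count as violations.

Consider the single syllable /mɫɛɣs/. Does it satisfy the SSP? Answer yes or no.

yes

Onset: /m/ is a nasal (sonority 4), /ɫ/ is a lateral (sonority 5); then the nucleus /ɛ/ (sonority 8).
Onset profile 4-5-8 — rises to the nucleus.
Coda: /ɣ/ is a fricative (sonority 3), /s/ is a fricative (sonority 3).
Coda profile 8-3-3 — falls from the nucleus.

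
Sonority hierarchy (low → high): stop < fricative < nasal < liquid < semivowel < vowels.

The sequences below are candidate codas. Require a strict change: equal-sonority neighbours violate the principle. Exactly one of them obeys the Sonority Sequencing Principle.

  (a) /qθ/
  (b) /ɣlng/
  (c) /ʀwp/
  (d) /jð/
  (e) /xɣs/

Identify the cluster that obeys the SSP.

(a) /qθ/: profile 1-2 — violates.
(b) /ɣlng/: profile 2-4-3-1 — violates.
(c) /ʀwp/: profile 4-5-1 — violates.
(d) /jð/: profile 5-2 — obeys.
(e) /xɣs/: profile 2-2-2 — violates.

d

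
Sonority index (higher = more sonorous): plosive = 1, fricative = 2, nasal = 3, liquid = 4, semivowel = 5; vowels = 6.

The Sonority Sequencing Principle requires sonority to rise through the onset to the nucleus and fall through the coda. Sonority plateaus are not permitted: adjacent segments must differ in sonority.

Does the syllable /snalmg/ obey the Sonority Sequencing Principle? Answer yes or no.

yes

Onset: /s/ is a fricative (sonority 2), /n/ is a nasal (sonority 3); then the nucleus /a/ (sonority 6).
Onset profile 2-3-6 — rises to the nucleus.
Coda: /l/ is a liquid (sonority 4), /m/ is a nasal (sonority 3), /g/ is a plosive (sonority 1).
Coda profile 6-4-3-1 — falls from the nucleus.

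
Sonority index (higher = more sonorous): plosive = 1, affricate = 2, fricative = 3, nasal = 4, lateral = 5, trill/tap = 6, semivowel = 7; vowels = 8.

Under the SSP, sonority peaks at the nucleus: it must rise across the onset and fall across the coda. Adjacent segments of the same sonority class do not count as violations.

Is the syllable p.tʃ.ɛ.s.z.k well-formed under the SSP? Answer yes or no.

yes

Onset: /p/ is a plosive (sonority 1), /tʃ/ is an affricate (sonority 2); then the nucleus /ɛ/ (sonority 8).
Onset profile 1-2-8 — rises to the nucleus.
Coda: /s/ is a fricative (sonority 3), /z/ is a fricative (sonority 3), /k/ is a plosive (sonority 1).
Coda profile 8-3-3-1 — falls from the nucleus.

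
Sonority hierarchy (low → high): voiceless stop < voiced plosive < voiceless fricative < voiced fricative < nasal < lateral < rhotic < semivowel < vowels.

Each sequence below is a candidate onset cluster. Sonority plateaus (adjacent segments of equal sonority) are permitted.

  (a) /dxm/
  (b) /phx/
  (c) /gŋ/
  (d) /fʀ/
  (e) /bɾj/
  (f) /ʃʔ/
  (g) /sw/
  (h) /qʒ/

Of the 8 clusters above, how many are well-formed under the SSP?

7

(a) sonority 2-3-5: well-formed.
(b) sonority 1-3-3: well-formed.
(c) sonority 2-5: well-formed.
(d) sonority 3-7: well-formed.
(e) sonority 2-7-8: well-formed.
(f) sonority 3-1: ill-formed.
(g) sonority 3-8: well-formed.
(h) sonority 1-4: well-formed.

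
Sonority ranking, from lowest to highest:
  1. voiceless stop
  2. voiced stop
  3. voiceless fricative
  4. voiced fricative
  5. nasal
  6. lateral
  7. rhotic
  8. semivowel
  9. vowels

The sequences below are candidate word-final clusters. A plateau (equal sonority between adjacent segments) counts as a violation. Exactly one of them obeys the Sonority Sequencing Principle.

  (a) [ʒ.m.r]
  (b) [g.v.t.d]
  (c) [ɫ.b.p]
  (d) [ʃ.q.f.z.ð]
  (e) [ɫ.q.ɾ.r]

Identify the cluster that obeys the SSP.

c

(a) sonority 4-5-7: ill-formed.
(b) sonority 2-4-1-2: ill-formed.
(c) sonority 6-2-1: well-formed.
(d) sonority 3-1-3-4-4: ill-formed.
(e) sonority 6-1-7-7: ill-formed.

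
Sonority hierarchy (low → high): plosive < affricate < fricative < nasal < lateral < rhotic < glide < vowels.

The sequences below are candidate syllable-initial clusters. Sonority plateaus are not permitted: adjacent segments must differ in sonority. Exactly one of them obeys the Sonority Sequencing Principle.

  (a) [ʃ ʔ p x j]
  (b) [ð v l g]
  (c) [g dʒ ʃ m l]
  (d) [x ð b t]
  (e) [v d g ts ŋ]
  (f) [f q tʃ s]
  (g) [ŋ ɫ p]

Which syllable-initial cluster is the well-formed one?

c

(a) 3-1-1-3-7 → violates
(b) 3-3-5-1 → violates
(c) 1-2-3-4-5 → obeys
(d) 3-3-1-1 → violates
(e) 3-1-1-2-4 → violates
(f) 3-1-2-3 → violates
(g) 4-5-1 → violates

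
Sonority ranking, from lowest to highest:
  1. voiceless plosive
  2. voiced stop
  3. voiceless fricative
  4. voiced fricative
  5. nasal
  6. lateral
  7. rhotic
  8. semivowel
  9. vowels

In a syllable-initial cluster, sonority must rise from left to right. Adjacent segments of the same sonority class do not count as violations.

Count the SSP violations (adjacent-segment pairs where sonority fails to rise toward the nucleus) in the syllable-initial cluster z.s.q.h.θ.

2

/z/ — voiced fricative, sonority 4.
/s/ — voiceless fricative, sonority 3.
/q/ — voiceless plosive, sonority 1.
/h/ — voiceless fricative, sonority 3.
/θ/ — voiceless fricative, sonority 3.
/z/→/s/: 4→3 (does not rise) — violation.
/s/→/q/: 3→1 (does not rise) — violation.
/q/→/h/: 1→3 (rises) — ok.
/h/→/θ/: 3→3 (plateau, allowed) — ok.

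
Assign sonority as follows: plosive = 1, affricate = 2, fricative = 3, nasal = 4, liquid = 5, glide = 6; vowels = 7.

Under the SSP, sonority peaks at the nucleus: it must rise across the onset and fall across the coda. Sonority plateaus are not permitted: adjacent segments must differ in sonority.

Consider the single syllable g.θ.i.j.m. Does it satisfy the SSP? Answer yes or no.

yes

Onset: /g/ is a plosive (sonority 1), /θ/ is a fricative (sonority 3); then the nucleus /i/ (sonority 7).
Onset profile 1-3-7 — rises to the nucleus.
Coda: /j/ is a glide (sonority 6), /m/ is a nasal (sonority 4).
Coda profile 7-6-4 — falls from the nucleus.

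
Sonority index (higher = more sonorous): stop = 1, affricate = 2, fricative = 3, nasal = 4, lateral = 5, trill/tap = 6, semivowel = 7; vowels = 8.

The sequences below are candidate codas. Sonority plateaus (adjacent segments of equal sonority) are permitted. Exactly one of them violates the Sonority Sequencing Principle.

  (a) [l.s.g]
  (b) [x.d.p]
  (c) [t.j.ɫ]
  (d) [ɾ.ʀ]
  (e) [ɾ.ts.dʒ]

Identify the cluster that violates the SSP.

(a) [l.s.g]: profile 5-3-1 — obeys.
(b) [x.d.p]: profile 3-1-1 — obeys.
(c) [t.j.ɫ]: profile 1-7-5 — violates.
(d) [ɾ.ʀ]: profile 6-6 — obeys.
(e) [ɾ.ts.dʒ]: profile 6-2-2 — obeys.

c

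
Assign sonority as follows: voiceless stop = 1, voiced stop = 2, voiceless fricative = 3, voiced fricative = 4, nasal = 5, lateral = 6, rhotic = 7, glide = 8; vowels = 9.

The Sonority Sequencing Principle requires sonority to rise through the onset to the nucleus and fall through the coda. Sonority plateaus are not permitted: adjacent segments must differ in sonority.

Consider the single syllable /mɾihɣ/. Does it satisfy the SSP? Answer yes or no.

no

Onset: /m/ is a nasal (sonority 5), /ɾ/ is a rhotic (sonority 7); then the nucleus /i/ (sonority 9).
Onset profile 5-7-9 — rises to the nucleus.
Coda: /h/ is a voiceless fricative (sonority 3), /ɣ/ is a voiced fricative (sonority 4).
Coda profile 9-3-4 — does not strictly fall throughout.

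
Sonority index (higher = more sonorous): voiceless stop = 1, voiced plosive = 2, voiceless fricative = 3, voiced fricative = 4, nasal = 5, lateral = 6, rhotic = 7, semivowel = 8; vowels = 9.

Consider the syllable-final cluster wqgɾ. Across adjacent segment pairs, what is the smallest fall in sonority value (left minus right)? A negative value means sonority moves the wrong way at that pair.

-5

/w/ — semivowel, sonority 8.
/q/ — voiceless stop, sonority 1.
/g/ — voiced plosive, sonority 2.
/ɾ/ — rhotic, sonority 7.
/w/→/q/: change +7.
/q/→/g/: change -1.
/g/→/ɾ/: change -5.
Minimum = -5.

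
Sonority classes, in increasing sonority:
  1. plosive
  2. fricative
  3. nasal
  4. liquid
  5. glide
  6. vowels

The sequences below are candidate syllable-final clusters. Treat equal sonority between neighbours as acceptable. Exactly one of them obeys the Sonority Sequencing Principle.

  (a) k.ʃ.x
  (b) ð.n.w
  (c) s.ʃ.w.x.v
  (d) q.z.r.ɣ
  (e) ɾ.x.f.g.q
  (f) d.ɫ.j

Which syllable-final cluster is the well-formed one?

(a) 1-2-2 → violates
(b) 2-3-5 → violates
(c) 2-2-5-2-2 → violates
(d) 1-2-4-2 → violates
(e) 4-2-2-1-1 → obeys
(f) 1-4-5 → violates

e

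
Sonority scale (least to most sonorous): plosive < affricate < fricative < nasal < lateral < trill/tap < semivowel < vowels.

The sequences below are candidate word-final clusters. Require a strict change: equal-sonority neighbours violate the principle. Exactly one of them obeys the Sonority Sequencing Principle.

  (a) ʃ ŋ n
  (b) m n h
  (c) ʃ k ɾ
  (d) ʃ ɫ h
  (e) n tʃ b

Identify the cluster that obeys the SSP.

(a) 3-4-4 → violates
(b) 4-4-3 → violates
(c) 3-1-6 → violates
(d) 3-5-3 → violates
(e) 4-2-1 → obeys

e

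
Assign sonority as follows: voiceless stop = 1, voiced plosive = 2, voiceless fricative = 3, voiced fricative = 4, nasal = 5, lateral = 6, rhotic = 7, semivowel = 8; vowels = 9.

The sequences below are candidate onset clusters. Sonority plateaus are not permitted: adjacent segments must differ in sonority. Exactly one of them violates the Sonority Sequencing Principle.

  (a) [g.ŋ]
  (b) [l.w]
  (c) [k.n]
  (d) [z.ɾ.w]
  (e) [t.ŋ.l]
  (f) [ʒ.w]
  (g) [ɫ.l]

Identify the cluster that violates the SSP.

(a) 2-5 → obeys
(b) 6-8 → obeys
(c) 1-5 → obeys
(d) 4-7-8 → obeys
(e) 1-5-6 → obeys
(f) 4-8 → obeys
(g) 6-6 → violates

g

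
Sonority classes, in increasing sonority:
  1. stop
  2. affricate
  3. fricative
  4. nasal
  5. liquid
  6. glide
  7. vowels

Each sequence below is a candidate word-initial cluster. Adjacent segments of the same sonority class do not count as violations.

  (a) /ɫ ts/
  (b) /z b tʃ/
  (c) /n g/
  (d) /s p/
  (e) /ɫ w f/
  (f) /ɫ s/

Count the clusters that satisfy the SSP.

0

(a) /ɫ ts/: profile 5-2 — violates.
(b) /z b tʃ/: profile 3-1-2 — violates.
(c) /n g/: profile 4-1 — violates.
(d) /s p/: profile 3-1 — violates.
(e) /ɫ w f/: profile 5-6-3 — violates.
(f) /ɫ s/: profile 5-3 — violates.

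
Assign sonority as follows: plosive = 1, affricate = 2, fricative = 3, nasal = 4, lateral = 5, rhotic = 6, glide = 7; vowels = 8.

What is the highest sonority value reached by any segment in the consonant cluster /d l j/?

/d/: plosive = 1.
/l/: lateral = 5.
/j/: glide = 7.
The maximum is 7.

7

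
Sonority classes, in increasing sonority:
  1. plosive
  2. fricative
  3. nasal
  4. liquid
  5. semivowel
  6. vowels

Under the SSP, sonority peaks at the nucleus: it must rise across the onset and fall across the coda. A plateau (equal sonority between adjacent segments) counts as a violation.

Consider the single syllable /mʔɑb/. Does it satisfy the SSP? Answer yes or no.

no

Onset: /m/ is a nasal (sonority 3), /ʔ/ is a plosive (sonority 1); then the nucleus /ɑ/ (sonority 6).
Onset profile 3-1-6 — does not strictly rise throughout.
Coda: /b/ is a plosive (sonority 1).
Coda profile 6-1 — falls from the nucleus.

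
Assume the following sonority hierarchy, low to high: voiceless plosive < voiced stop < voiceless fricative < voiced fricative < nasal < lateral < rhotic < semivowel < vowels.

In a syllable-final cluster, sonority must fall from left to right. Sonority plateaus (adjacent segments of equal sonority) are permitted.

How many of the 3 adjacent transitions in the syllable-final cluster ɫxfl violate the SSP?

/ɫ/: lateral = 6.
/x/: voiceless fricative = 3.
/f/: voiceless fricative = 3.
/l/: lateral = 6.
/ɫ/→/x/: 6→3 (falls) — ok.
/x/→/f/: 3→3 (plateau, allowed) — ok.
/f/→/l/: 3→6 (does not fall) — violation.

1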